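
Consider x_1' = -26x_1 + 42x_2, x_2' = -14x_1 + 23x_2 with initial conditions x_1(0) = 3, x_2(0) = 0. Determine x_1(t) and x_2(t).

x_1(t) = -9e^(2t) + 12e^(-5t), x_2(t) = -6e^(2t) + 6e^(-5t)

Coefficient matrix A = [[-26, 42], [-14, 23]].
Characteristic polynomial det(A - λI) = λ^2 + 3λ - 10 = 0.
Eigenvalues λ = 2, -5.
For λ=2: (A-λI) row 1 is [-28, 42], so an eigenvector is (3, 2).
For λ=-5: (A-λI) row 1 is [-21, 42], so an eigenvector is (2, 1).
General solution: C_1e^(2t)(3,2) + C_2e^(-5t)(2,1).
Applying x_1(0)=3, x_2(0)=0 gives C_1=-3, C_2=6.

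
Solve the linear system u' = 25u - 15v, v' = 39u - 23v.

u(t) = -2c_1e^(t)sin(3t) + c_1e^(t)cos(3t) + c_2e^(t)sin(3t) + 2c_2e^(t)cos(3t), v(t) = -3c_1e^(t)sin(3t) + 2c_1e^(t)cos(3t) + 2c_2e^(t)sin(3t) + 3c_2e^(t)cos(3t)

Coefficient matrix A = [[25, -15], [39, -23]].
Characteristic polynomial det(A - λI) = λ^2 - 2λ + 10 = 0.
Eigenvalues λ = 1 ± 3i (complex conjugate pair).
For λ=1+3i: an eigenvector is (1,2) - i(-2,-3) = (1 + 2i, 2 + 3i).
A real fundamental pair from Re and Im of e^((1+3i)t)v: X_1 = e^(t)(cos(3t)·(1,2) + sin(3t)·(-2,-3)), X_2 = e^(t)(sin(3t)·(1,2) - cos(3t)·(-2,-3)).
General solution: c_1X_1 + c_2X_2.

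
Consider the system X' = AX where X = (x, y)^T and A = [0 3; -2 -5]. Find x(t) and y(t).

Coefficient matrix A = [[0, 3], [-2, -5]].
Characteristic polynomial det(A - λI) = λ^2 + 5λ + 6 = 0.
Eigenvalues λ = -2, -3.
For λ=-2: (A-λI) row 1 is [2, 3], so an eigenvector is (-3, 2).
For λ=-3: (A-λI) row 1 is [3, 3], so an eigenvector is (1, -1).
General solution: c_1e^(-2t)(-3,2) + c_2e^(-3t)(1,-1).

x(t) = -3c_1e^(-2t) + c_2e^(-3t), y(t) = 2c_1e^(-2t) - c_2e^(-3t)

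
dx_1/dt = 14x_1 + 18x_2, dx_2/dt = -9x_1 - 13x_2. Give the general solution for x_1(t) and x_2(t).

Coefficient matrix A = [[14, 18], [-9, -13]].
Characteristic polynomial det(A - λI) = λ^2 - λ - 20 = 0.
Eigenvalues λ = 5, -4.
For λ=5: (A-λI) row 1 is [9, 18], so an eigenvector is (-2, 1).
For λ=-4: (A-λI) row 1 is [18, 18], so an eigenvector is (-1, 1).
General solution: K_1e^(5t)(-2,1) + K_2e^(-4t)(-1,1).

x_1(t) = -2K_1e^(5t) - K_2e^(-4t), x_2(t) = K_1e^(5t) + K_2e^(-4t)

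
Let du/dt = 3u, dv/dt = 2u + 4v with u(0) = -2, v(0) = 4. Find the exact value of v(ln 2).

32

A = [[3,0],[2,4]]; eigenvalues λ = 4, 3.
Eigenvectors: (0,1) for λ=4, (1,-2) for λ=3.
From the initial condition, c_1 = 0, c_2 = -2.
v(ln 2) = (0)(2^4)(1) + (-2)(2^3)(-2) = 32.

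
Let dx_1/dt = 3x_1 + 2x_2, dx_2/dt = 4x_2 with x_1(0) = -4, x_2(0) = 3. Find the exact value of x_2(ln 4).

A = [[3,2],[0,4]]; eigenvalues λ = 3, 4.
Eigenvectors: (1,0) for λ=3, (-2,-1) for λ=4.
From the initial condition, c_1 = -10, c_2 = -3.
x_2(ln 4) = (-10)(4^3)(0) + (-3)(4^4)(-1) = 768.

768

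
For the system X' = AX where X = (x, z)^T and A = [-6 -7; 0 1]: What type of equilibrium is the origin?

saddle

A = [[-6,-7],[0,1]]; det(A-λI) = λ^2 + 5λ - 6.
λ = 1, -6: opposite signs.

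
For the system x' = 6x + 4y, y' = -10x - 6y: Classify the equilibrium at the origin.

A = [[6,4],[-10,-6]]; det(A-λI) = λ^2 + 4.
λ = 0 ± 2i: zero real part.

center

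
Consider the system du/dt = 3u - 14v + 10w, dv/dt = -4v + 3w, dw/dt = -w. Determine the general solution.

u(t) = C_1e^(-t) + 2C_2e^(-4t) + C_3e^(3t), v(t) = C_1e^(-t) + C_2e^(-4t), w(t) = C_1e^(-t)

Coefficient matrix A = [[3, -14, 10], [0, -4, 3], [0, 0, -1]].
det(A - λI) = 0 gives eigenvalues λ = -1, -4, 3.
For λ=-1: eigenvector (1,1,1).
For λ=-4: eigenvector (2,1,0).
For λ=3: eigenvector (1,0,0).
General solution: C_1e^(-t)(1,1,1) + C_2e^(-4t)(2,1,0) + C_3e^(3t)(1,0,0).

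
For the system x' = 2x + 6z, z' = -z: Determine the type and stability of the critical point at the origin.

saddle

A = [[2,6],[0,-1]]; det(A-λI) = λ^2 - λ - 2.
λ = -1, 2: opposite signs.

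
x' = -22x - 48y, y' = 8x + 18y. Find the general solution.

x(t) = 3c_1e^(-6t) + 2c_2e^(2t), y(t) = -c_1e^(-6t) - c_2e^(2t)

Coefficient matrix A = [[-22, -48], [8, 18]].
Characteristic polynomial det(A - λI) = λ^2 + 4λ - 12 = 0.
Eigenvalues λ = -6, 2.
For λ=-6: (A-λI) row 1 is [-16, -48], so an eigenvector is (3, -1).
For λ=2: (A-λI) row 1 is [-24, -48], so an eigenvector is (2, -1).
General solution: c_1e^(-6t)(3,-1) + c_2e^(2t)(2,-1).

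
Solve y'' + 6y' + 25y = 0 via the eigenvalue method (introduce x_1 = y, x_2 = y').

y(t) = K_1e^(-3t)cos(4t) + K_2e^(-3t)sin(4t)

Let x_1 = y, x_2 = y'. Then x_1' = x_2 and x_2' = -25x_1 - 6x_2.
A = [[0,1],[-25,-6]]; det(A-λI) = λ^2 + 6λ + 25.
Eigenvalues λ = -3 ± 4i.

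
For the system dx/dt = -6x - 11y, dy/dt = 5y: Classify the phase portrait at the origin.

saddle

A = [[-6,-11],[0,5]]; det(A-λI) = λ^2 + λ - 30.
λ = 5, -6: opposite signs.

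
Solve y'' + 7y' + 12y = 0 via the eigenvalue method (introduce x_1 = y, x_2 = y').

y(t) = C_1e^(-4t) + C_2e^(-3t)

Let x_1 = y, x_2 = y'. Then x_1' = x_2 and x_2' = -12x_1 - 7x_2.
A = [[0,1],[-12,-7]]; det(A-λI) = λ^2 + 7λ + 12.
Eigenvalues λ = -4, -3 with eigenvectors (1,-4), (1,-3).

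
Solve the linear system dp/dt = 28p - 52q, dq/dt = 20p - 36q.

Coefficient matrix A = [[28, -52], [20, -36]].
Characteristic polynomial det(A - λI) = λ^2 + 8λ + 32 = 0.
Eigenvalues λ = -4 ± 4i (complex conjugate pair).
For λ=-4+4i: an eigenvector is (2,1) - i(3,2) = (2 - 3i, 1 - 2i).
A real fundamental pair from Re and Im of e^((-4+4i)t)v: X_1 = e^(-4t)(cos(4t)·(2,1) + sin(4t)·(3,2)), X_2 = e^(-4t)(sin(4t)·(2,1) - cos(4t)·(3,2)).
General solution: C_1X_1 + C_2X_2.

p(t) = 3C_1e^(-4t)sin(4t) + 2C_1e^(-4t)cos(4t) + 2C_2e^(-4t)sin(4t) - 3C_2e^(-4t)cos(4t), q(t) = 2C_1e^(-4t)sin(4t) + C_1e^(-4t)cos(4t) + C_2e^(-4t)sin(4t) - 2C_2e^(-4t)cos(4t)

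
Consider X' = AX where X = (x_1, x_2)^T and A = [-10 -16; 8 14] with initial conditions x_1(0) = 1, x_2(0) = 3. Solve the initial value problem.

x_1(t) = -7e^(6t) + 8e^(-2t), x_2(t) = 7e^(6t) - 4e^(-2t)

Coefficient matrix A = [[-10, -16], [8, 14]].
Characteristic polynomial det(A - λI) = λ^2 - 4λ - 12 = 0.
Eigenvalues λ = -2, 6.
For λ=-2: (A-λI) row 1 is [-8, -16], so an eigenvector is (2, -1).
For λ=6: (A-λI) row 1 is [-16, -16], so an eigenvector is (1, -1).
General solution: C_1e^(-2t)(2,-1) + C_2e^(6t)(1,-1).
Applying x_1(0)=1, x_2(0)=3 gives C_1=4, C_2=-7.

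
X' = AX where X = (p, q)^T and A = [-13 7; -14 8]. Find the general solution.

p(t) = -C_1e^(-6t) + C_2e^(t), q(t) = -C_1e^(-6t) + 2C_2e^(t)

Coefficient matrix A = [[-13, 7], [-14, 8]].
Characteristic polynomial det(A - λI) = λ^2 + 5λ - 6 = 0.
Eigenvalues λ = -6, 1.
For λ=-6: (A-λI) row 1 is [-7, 7], so an eigenvector is (-1, -1).
For λ=1: (A-λI) row 1 is [-14, 7], so an eigenvector is (1, 2).
General solution: C_1e^(-6t)(-1,-1) + C_2e^(t)(1,2).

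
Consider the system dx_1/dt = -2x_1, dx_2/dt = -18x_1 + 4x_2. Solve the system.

Coefficient matrix A = [[-2, 0], [-18, 4]].
Characteristic polynomial det(A - λI) = λ^2 - 2λ - 8 = 0.
Eigenvalues λ = 4, -2.
For λ=4: (A-λI) row 1 is [-6, 0], so an eigenvector is (0, 1).
For λ=-2: (A-λI) row 2 is [-18, 6], so an eigenvector is (-1, -3).
General solution: C_1e^(4t)(0,1) + C_2e^(-2t)(-1,-3).

x_1(t) = -C_2e^(-2t), x_2(t) = C_1e^(4t) - 3C_2e^(-2t)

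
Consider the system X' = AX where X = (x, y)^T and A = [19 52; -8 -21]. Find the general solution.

Coefficient matrix A = [[19, 52], [-8, -21]].
Characteristic polynomial det(A - λI) = λ^2 + 2λ + 17 = 0.
Eigenvalues λ = -1 ± 4i (complex conjugate pair).
For λ=-1+4i: an eigenvector is (3,-1) - i(2,-1) = (3 - 2i, -1 + i).
A real fundamental pair from Re and Im of e^((-1+4i)t)v: X_1 = e^(-t)(cos(4t)·(3,-1) + sin(4t)·(2,-1)), X_2 = e^(-t)(sin(4t)·(3,-1) - cos(4t)·(2,-1)).
General solution: c_1X_1 + c_2X_2.

x(t) = 2c_1e^(-t)sin(4t) + 3c_1e^(-t)cos(4t) + 3c_2e^(-t)sin(4t) - 2c_2e^(-t)cos(4t), y(t) = -c_1e^(-t)sin(4t) - c_1e^(-t)cos(4t) - c_2e^(-t)sin(4t) + c_2e^(-t)cos(4t)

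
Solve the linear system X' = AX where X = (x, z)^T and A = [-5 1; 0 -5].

x(t) = K_1e^(-5t) + K_2te^(-5t) - 3K_2e^(-5t), z(t) = K_2e^(-5t)

Coefficient matrix A = [[-5, 1], [0, -5]].
Characteristic polynomial det(A - λI) = λ^2 + 10λ + 25 = 0.
Single eigenvalue λ = -5 with algebraic multiplicity 2.
Eigenvector v = (1,0); generalized eigenvector w with (A-λI)w=v is (-3,1).
General solution: e^(-5t)[K_1·v + K_2·(t·v + w)].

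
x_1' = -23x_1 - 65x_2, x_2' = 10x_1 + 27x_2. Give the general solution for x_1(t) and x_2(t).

Coefficient matrix A = [[-23, -65], [10, 27]].
Characteristic polynomial det(A - λI) = λ^2 - 4λ + 29 = 0.
Eigenvalues λ = 2 ± 5i (complex conjugate pair).
For λ=2+5i: an eigenvector is (-2,1) - i(-3,1) = (-2 + 3i, 1 - i).
A real fundamental pair from Re and Im of e^((2+5i)t)v: X_1 = e^(2t)(cos(5t)·(-2,1) + sin(5t)·(-3,1)), X_2 = e^(2t)(sin(5t)·(-2,1) - cos(5t)·(-3,1)).
General solution: K_1X_1 + K_2X_2.

x_1(t) = -3K_1e^(2t)sin(5t) - 2K_1e^(2t)cos(5t) - 2K_2e^(2t)sin(5t) + 3K_2e^(2t)cos(5t), x_2(t) = K_1e^(2t)sin(5t) + K_1e^(2t)cos(5t) + K_2e^(2t)sin(5t) - K_2e^(2t)cos(5t)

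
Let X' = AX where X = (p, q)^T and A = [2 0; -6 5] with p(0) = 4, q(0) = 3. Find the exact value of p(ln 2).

A = [[2,0],[-6,5]]; eigenvalues λ = 5, 2.
Eigenvectors: (0,-1) for λ=5, (1,2) for λ=2.
From the initial condition, c_1 = 5, c_2 = 4.
p(ln 2) = (5)(2^5)(0) + (4)(2^2)(1) = 16.

16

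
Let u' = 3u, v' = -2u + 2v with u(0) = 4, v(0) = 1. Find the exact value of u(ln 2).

A = [[3,0],[-2,2]]; eigenvalues λ = 3, 2.
Eigenvectors: (1,-2) for λ=3, (0,1) for λ=2.
From the initial condition, c_1 = 4, c_2 = 9.
u(ln 2) = (4)(2^3)(1) + (9)(2^2)(0) = 32.

32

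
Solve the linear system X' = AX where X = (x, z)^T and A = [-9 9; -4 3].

x(t) = 3c_1e^(-3t) + 3c_2te^(-3t) + c_2e^(-3t), z(t) = 2c_1e^(-3t) + 2c_2te^(-3t) + c_2e^(-3t)

Coefficient matrix A = [[-9, 9], [-4, 3]].
Characteristic polynomial det(A - λI) = λ^2 + 6λ + 9 = 0.
Single eigenvalue λ = -3 with algebraic multiplicity 2.
Eigenvector v = (3,2); generalized eigenvector w with (A-λI)w=v is (1,1).
General solution: e^(-3t)[c_1·v + c_2·(t·v + w)].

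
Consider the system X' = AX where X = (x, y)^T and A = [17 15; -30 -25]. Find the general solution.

Coefficient matrix A = [[17, 15], [-30, -25]].
Characteristic polynomial det(A - λI) = λ^2 + 8λ + 25 = 0.
Eigenvalues λ = -4 ± 3i (complex conjugate pair).
For λ=-4+3i: an eigenvector is (-1,1) - i(-2,3) = (-1 + 2i, 1 - 3i).
A real fundamental pair from Re and Im of e^((-4+3i)t)v: X_1 = e^(-4t)(cos(3t)·(-1,1) + sin(3t)·(-2,3)), X_2 = e^(-4t)(sin(3t)·(-1,1) - cos(3t)·(-2,3)).
General solution: K_1X_1 + K_2X_2.

x(t) = -2K_1e^(-4t)sin(3t) - K_1e^(-4t)cos(3t) - K_2e^(-4t)sin(3t) + 2K_2e^(-4t)cos(3t), y(t) = 3K_1e^(-4t)sin(3t) + K_1e^(-4t)cos(3t) + K_2e^(-4t)sin(3t) - 3K_2e^(-4t)cos(3t)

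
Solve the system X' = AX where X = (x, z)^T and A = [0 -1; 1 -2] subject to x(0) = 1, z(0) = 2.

x(t) = -te^(-t) + e^(-t), z(t) = -te^(-t) + 2e^(-t)

Coefficient matrix A = [[0, -1], [1, -2]].
Characteristic polynomial det(A - λI) = λ^2 + 2λ + 1 = 0.
Single eigenvalue λ = -1 with algebraic multiplicity 2.
Eigenvector v = (-1,-1); generalized eigenvector w with (A-λI)w=v is (0,1).
General solution: e^(-t)[K_1·v + K_2·(t·v + w)].
Applying x(0)=1, z(0)=2 gives K_1=-1, K_2=1.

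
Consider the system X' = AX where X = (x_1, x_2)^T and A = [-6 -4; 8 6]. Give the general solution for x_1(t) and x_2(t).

Coefficient matrix A = [[-6, -4], [8, 6]].
Characteristic polynomial det(A - λI) = λ^2 - 4 = 0.
Eigenvalues λ = -2, 2.
For λ=-2: (A-λI) row 1 is [-4, -4], so an eigenvector is (-1, 1).
For λ=2: (A-λI) row 1 is [-8, -4], so an eigenvector is (1, -2).
General solution: c_1e^(-2t)(-1,1) + c_2e^(2t)(1,-2).

x_1(t) = -c_1e^(-2t) + c_2e^(2t), x_2(t) = c_1e^(-2t) - 2c_2e^(2t)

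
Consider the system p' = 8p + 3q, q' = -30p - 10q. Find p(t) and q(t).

Coefficient matrix A = [[8, 3], [-30, -10]].
Characteristic polynomial det(A - λI) = λ^2 + 2λ + 10 = 0.
Eigenvalues λ = -1 ± 3i (complex conjugate pair).
For λ=-1+3i: an eigenvector is (0,1) - i(1,-3) = (0 - i, 1 + 3i).
A real fundamental pair from Re and Im of e^((-1+3i)t)v: X_1 = e^(-t)(cos(3t)·(0,1) + sin(3t)·(1,-3)), X_2 = e^(-t)(sin(3t)·(0,1) - cos(3t)·(1,-3)).
General solution: c_1X_1 + c_2X_2.

p(t) = c_1e^(-t)sin(3t) - c_2e^(-t)cos(3t), q(t) = -3c_1e^(-t)sin(3t) + c_1e^(-t)cos(3t) + c_2e^(-t)sin(3t) + 3c_2e^(-t)cos(3t)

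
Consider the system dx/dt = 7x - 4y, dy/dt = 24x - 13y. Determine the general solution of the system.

x(t) = -C_1e^(-5t) - C_2e^(-t), y(t) = -3C_1e^(-5t) - 2C_2e^(-t)

Coefficient matrix A = [[7, -4], [24, -13]].
Characteristic polynomial det(A - λI) = λ^2 + 6λ + 5 = 0.
Eigenvalues λ = -5, -1.
For λ=-5: (A-λI) row 1 is [12, -4], so an eigenvector is (-1, -3).
For λ=-1: (A-λI) row 1 is [8, -4], so an eigenvector is (-1, -2).
General solution: C_1e^(-5t)(-1,-3) + C_2e^(-t)(-1,-2).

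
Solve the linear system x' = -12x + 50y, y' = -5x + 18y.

x(t) = 3C_1e^(3t)sin(5t) - C_1e^(3t)cos(5t) - C_2e^(3t)sin(5t) - 3C_2e^(3t)cos(5t), y(t) = C_1e^(3t)sin(5t) - C_2e^(3t)cos(5t)

Coefficient matrix A = [[-12, 50], [-5, 18]].
Characteristic polynomial det(A - λI) = λ^2 - 6λ + 34 = 0.
Eigenvalues λ = 3 ± 5i (complex conjugate pair).
For λ=3+5i: an eigenvector is (-1,0) - i(3,1) = (-1 - 3i, 0 - i).
A real fundamental pair from Re and Im of e^((3+5i)t)v: X_1 = e^(3t)(cos(5t)·(-1,0) + sin(5t)·(3,1)), X_2 = e^(3t)(sin(5t)·(-1,0) - cos(5t)·(3,1)).
General solution: C_1X_1 + C_2X_2.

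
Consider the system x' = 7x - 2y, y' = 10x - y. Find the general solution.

x(t) = c_1e^(3t)sin(2t) - c_2e^(3t)cos(2t), y(t) = 2c_1e^(3t)sin(2t) - c_1e^(3t)cos(2t) - c_2e^(3t)sin(2t) - 2c_2e^(3t)cos(2t)

Coefficient matrix A = [[7, -2], [10, -1]].
Characteristic polynomial det(A - λI) = λ^2 - 6λ + 13 = 0.
Eigenvalues λ = 3 ± 2i (complex conjugate pair).
For λ=3+2i: an eigenvector is (0,-1) - i(1,2) = (0 - i, -1 - 2i).
A real fundamental pair from Re and Im of e^((3+2i)t)v: X_1 = e^(3t)(cos(2t)·(0,-1) + sin(2t)·(1,2)), X_2 = e^(3t)(sin(2t)·(0,-1) - cos(2t)·(1,2)).
General solution: c_1X_1 + c_2X_2.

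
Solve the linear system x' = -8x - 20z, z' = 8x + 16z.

x(t) = -c_1e^(4t)sin(4t) + 2c_1e^(4t)cos(4t) + 2c_2e^(4t)sin(4t) + c_2e^(4t)cos(4t), z(t) = c_1e^(4t)sin(4t) - c_1e^(4t)cos(4t) - c_2e^(4t)sin(4t) - c_2e^(4t)cos(4t)

Coefficient matrix A = [[-8, -20], [8, 16]].
Characteristic polynomial det(A - λI) = λ^2 - 8λ + 32 = 0.
Eigenvalues λ = 4 ± 4i (complex conjugate pair).
For λ=4+4i: an eigenvector is (2,-1) - i(-1,1) = (2 + i, -1 - i).
A real fundamental pair from Re and Im of e^((4+4i)t)v: X_1 = e^(4t)(cos(4t)·(2,-1) + sin(4t)·(-1,1)), X_2 = e^(4t)(sin(4t)·(2,-1) - cos(4t)·(-1,1)).
General solution: c_1X_1 + c_2X_2.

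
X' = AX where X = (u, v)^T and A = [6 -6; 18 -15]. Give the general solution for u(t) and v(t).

u(t) = c_1e^(-6t) - 2c_2e^(-3t), v(t) = 2c_1e^(-6t) - 3c_2e^(-3t)

Coefficient matrix A = [[6, -6], [18, -15]].
Characteristic polynomial det(A - λI) = λ^2 + 9λ + 18 = 0.
Eigenvalues λ = -6, -3.
For λ=-6: (A-λI) row 1 is [12, -6], so an eigenvector is (1, 2).
For λ=-3: (A-λI) row 1 is [9, -6], so an eigenvector is (-2, -3).
General solution: c_1e^(-6t)(1,2) + c_2e^(-3t)(-2,-3).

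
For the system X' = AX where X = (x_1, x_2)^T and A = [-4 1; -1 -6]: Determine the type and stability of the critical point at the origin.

stable improper node

A = [[-4,1],[-1,-6]]; det(A-λI) = λ^2 + 10λ + 25.
repeated λ = -5 with a single eigenvector.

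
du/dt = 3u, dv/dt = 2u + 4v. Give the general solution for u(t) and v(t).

u(t) = C_2e^(3t), v(t) = -C_1e^(4t) - 2C_2e^(3t)

Coefficient matrix A = [[3, 0], [2, 4]].
Characteristic polynomial det(A - λI) = λ^2 - 7λ + 12 = 0.
Eigenvalues λ = 4, 3.
For λ=4: (A-λI) row 1 is [-1, 0], so an eigenvector is (0, -1).
For λ=3: (A-λI) row 2 is [2, 1], so an eigenvector is (1, -2).
General solution: C_1e^(4t)(0,-1) + C_2e^(3t)(1,-2).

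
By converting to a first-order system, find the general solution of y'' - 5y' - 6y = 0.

Let x_1 = y, x_2 = y'. Then x_1' = x_2 and x_2' = 6x_1 + 5x_2.
A = [[0,1],[6,5]]; det(A-λI) = λ^2 - 5λ - 6.
Eigenvalues λ = -1, 6 with eigenvectors (1,-1), (1,6).

y(t) = c_1e^(-t) + c_2e^(6t)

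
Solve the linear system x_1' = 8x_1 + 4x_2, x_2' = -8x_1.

Coefficient matrix A = [[8, 4], [-8, 0]].
Characteristic polynomial det(A - λI) = λ^2 - 8λ + 32 = 0.
Eigenvalues λ = 4 ± 4i (complex conjugate pair).
For λ=4+4i: an eigenvector is (1,-1) - i(0,-1) = (1, -1 + i).
A real fundamental pair from Re and Im of e^((4+4i)t)v: X_1 = e^(4t)(cos(4t)·(1,-1) + sin(4t)·(0,-1)), X_2 = e^(4t)(sin(4t)·(1,-1) - cos(4t)·(0,-1)).
General solution: C_1X_1 + C_2X_2.

x_1(t) = C_1e^(4t)cos(4t) + C_2e^(4t)sin(4t), x_2(t) = -C_1e^(4t)sin(4t) - C_1e^(4t)cos(4t) - C_2e^(4t)sin(4t) + C_2e^(4t)cos(4t)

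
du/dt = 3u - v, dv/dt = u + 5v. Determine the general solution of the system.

u(t) = K_1e^(4t) + K_2te^(4t) - 3K_2e^(4t), v(t) = -K_1e^(4t) - K_2te^(4t) + 2K_2e^(4t)

Coefficient matrix A = [[3, -1], [1, 5]].
Characteristic polynomial det(A - λI) = λ^2 - 8λ + 16 = 0.
Single eigenvalue λ = 4 with algebraic multiplicity 2.
Eigenvector v = (1,-1); generalized eigenvector w with (A-λI)w=v is (-3,2).
General solution: e^(4t)[K_1·v + K_2·(t·v + w)].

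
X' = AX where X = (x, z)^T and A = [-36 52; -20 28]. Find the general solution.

x(t) = -3K_1e^(-4t)sin(4t) + 2K_1e^(-4t)cos(4t) + 2K_2e^(-4t)sin(4t) + 3K_2e^(-4t)cos(4t), z(t) = -2K_1e^(-4t)sin(4t) + K_1e^(-4t)cos(4t) + K_2e^(-4t)sin(4t) + 2K_2e^(-4t)cos(4t)

Coefficient matrix A = [[-36, 52], [-20, 28]].
Characteristic polynomial det(A - λI) = λ^2 + 8λ + 32 = 0.
Eigenvalues λ = -4 ± 4i (complex conjugate pair).
For λ=-4+4i: an eigenvector is (2,1) - i(-3,-2) = (2 + 3i, 1 + 2i).
A real fundamental pair from Re and Im of e^((-4+4i)t)v: X_1 = e^(-4t)(cos(4t)·(2,1) + sin(4t)·(-3,-2)), X_2 = e^(-4t)(sin(4t)·(2,1) - cos(4t)·(-3,-2)).
General solution: K_1X_1 + K_2X_2.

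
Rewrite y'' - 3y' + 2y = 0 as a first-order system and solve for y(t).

Let x_1 = y, x_2 = y'. Then x_1' = x_2 and x_2' = -2x_1 + 3x_2.
A = [[0,1],[-2,3]]; det(A-λI) = λ^2 - 3λ + 2.
Eigenvalues λ = 1, 2 with eigenvectors (1,1), (1,2).

y(t) = K_1e^(t) + K_2e^(2t)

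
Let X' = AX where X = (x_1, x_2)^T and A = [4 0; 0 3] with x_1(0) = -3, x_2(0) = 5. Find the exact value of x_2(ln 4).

A = [[4,0],[0,3]]; eigenvalues λ = 3, 4.
Eigenvectors: (0,1) for λ=3, (-1,0) for λ=4.
From the initial condition, c_1 = 5, c_2 = 3.
x_2(ln 4) = (5)(4^3)(1) + (3)(4^4)(0) = 320.

320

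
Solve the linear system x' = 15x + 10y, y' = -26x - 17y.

Coefficient matrix A = [[15, 10], [-26, -17]].
Characteristic polynomial det(A - λI) = λ^2 + 2λ + 5 = 0.
Eigenvalues λ = -1 ± 2i (complex conjugate pair).
For λ=-1+2i: an eigenvector is (-1,2) - i(2,-3) = (-1 - 2i, 2 + 3i).
A real fundamental pair from Re and Im of e^((-1+2i)t)v: X_1 = e^(-t)(cos(2t)·(-1,2) + sin(2t)·(2,-3)), X_2 = e^(-t)(sin(2t)·(-1,2) - cos(2t)·(2,-3)).
General solution: C_1X_1 + C_2X_2.

x(t) = 2C_1e^(-t)sin(2t) - C_1e^(-t)cos(2t) - C_2e^(-t)sin(2t) - 2C_2e^(-t)cos(2t), y(t) = -3C_1e^(-t)sin(2t) + 2C_1e^(-t)cos(2t) + 2C_2e^(-t)sin(2t) + 3C_2e^(-t)cos(2t)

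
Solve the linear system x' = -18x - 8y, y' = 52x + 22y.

x(t) = C_1e^(2t)sin(4t) + C_1e^(2t)cos(4t) + C_2e^(2t)sin(4t) - C_2e^(2t)cos(4t), y(t) = -2C_1e^(2t)sin(4t) - 3C_1e^(2t)cos(4t) - 3C_2e^(2t)sin(4t) + 2C_2e^(2t)cos(4t)

Coefficient matrix A = [[-18, -8], [52, 22]].
Characteristic polynomial det(A - λI) = λ^2 - 4λ + 20 = 0.
Eigenvalues λ = 2 ± 4i (complex conjugate pair).
For λ=2+4i: an eigenvector is (1,-3) - i(1,-2) = (1 - i, -3 + 2i).
A real fundamental pair from Re and Im of e^((2+4i)t)v: X_1 = e^(2t)(cos(4t)·(1,-3) + sin(4t)·(1,-2)), X_2 = e^(2t)(sin(4t)·(1,-3) - cos(4t)·(1,-2)).
General solution: C_1X_1 + C_2X_2.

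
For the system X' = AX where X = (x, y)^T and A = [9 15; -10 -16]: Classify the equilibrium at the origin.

A = [[9,15],[-10,-16]]; det(A-λI) = λ^2 + 7λ + 6.
λ = -6, -1: both negative.

stable node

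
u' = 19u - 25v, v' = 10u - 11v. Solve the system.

u(t) = 2c_1e^(4t)sin(5t) - c_1e^(4t)cos(5t) - c_2e^(4t)sin(5t) - 2c_2e^(4t)cos(5t), v(t) = c_1e^(4t)sin(5t) - c_1e^(4t)cos(5t) - c_2e^(4t)sin(5t) - c_2e^(4t)cos(5t)

Coefficient matrix A = [[19, -25], [10, -11]].
Characteristic polynomial det(A - λI) = λ^2 - 8λ + 41 = 0.
Eigenvalues λ = 4 ± 5i (complex conjugate pair).
For λ=4+5i: an eigenvector is (-1,-1) - i(2,1) = (-1 - 2i, -1 - i).
A real fundamental pair from Re and Im of e^((4+5i)t)v: X_1 = e^(4t)(cos(5t)·(-1,-1) + sin(5t)·(2,1)), X_2 = e^(4t)(sin(5t)·(-1,-1) - cos(5t)·(2,1)).
General solution: c_1X_1 + c_2X_2.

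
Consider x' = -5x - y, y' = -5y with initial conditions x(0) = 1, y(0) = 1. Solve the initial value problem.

Coefficient matrix A = [[-5, -1], [0, -5]].
Characteristic polynomial det(A - λI) = λ^2 + 10λ + 25 = 0.
Single eigenvalue λ = -5 with algebraic multiplicity 2.
Eigenvector v = (1,0); generalized eigenvector w with (A-λI)w=v is (-1,-1).
General solution: e^(-5t)[K_1·v + K_2·(t·v + w)].
Applying x(0)=1, y(0)=1 gives K_1=0, K_2=-1.

x(t) = -te^(-5t) + e^(-5t), y(t) = e^(-5t)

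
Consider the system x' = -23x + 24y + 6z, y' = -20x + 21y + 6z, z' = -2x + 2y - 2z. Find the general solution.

x(t) = c_1e^(t) + 3c_2e^(-3t) - 2c_3e^(-2t), y(t) = c_1e^(t) + 2c_2e^(-3t) - 2c_3e^(-2t), z(t) = 2c_2e^(-3t) + c_3e^(-2t)

Coefficient matrix A = [[-23, 24, 6], [-20, 21, 6], [-2, 2, -2]].
det(A - λI) = 0 gives eigenvalues λ = 1, -3, -2.
For λ=1: eigenvector (1,1,0).
For λ=-3: eigenvector (3,2,2).
For λ=-2: eigenvector (-2,-2,1).
General solution: c_1e^(t)(1,1,0) + c_2e^(-3t)(3,2,2) + c_3e^(-2t)(-2,-2,1).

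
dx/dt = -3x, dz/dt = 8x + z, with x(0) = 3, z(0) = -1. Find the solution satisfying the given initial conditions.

x(t) = 3e^(-3t), z(t) = 5e^(t) - 6e^(-3t)

Coefficient matrix A = [[-3, 0], [8, 1]].
Characteristic polynomial det(A - λI) = λ^2 + 2λ - 3 = 0.
Eigenvalues λ = 1, -3.
For λ=1: (A-λI) row 1 is [-4, 0], so an eigenvector is (0, 1).
For λ=-3: (A-λI) row 2 is [8, 4], so an eigenvector is (-1, 2).
General solution: C_1e^(t)(0,1) + C_2e^(-3t)(-1,2).
Applying x(0)=3, z(0)=-1 gives C_1=5, C_2=-3.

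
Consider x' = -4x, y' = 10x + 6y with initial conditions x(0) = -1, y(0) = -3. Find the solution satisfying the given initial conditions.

x(t) = -e^(-4t), y(t) = -4e^(6t) + e^(-4t)

Coefficient matrix A = [[-4, 0], [10, 6]].
Characteristic polynomial det(A - λI) = λ^2 - 2λ - 24 = 0.
Eigenvalues λ = 6, -4.
For λ=6: (A-λI) row 1 is [-10, 0], so an eigenvector is (0, 1).
For λ=-4: (A-λI) row 2 is [10, 10], so an eigenvector is (-1, 1).
General solution: K_1e^(6t)(0,1) + K_2e^(-4t)(-1,1).
Applying x(0)=-1, y(0)=-3 gives K_1=-4, K_2=1.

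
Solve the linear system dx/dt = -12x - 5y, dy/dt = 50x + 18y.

x(t) = c_1e^(3t)cos(5t) + c_2e^(3t)sin(5t), y(t) = c_1e^(3t)sin(5t) - 3c_1e^(3t)cos(5t) - 3c_2e^(3t)sin(5t) - c_2e^(3t)cos(5t)

Coefficient matrix A = [[-12, -5], [50, 18]].
Characteristic polynomial det(A - λI) = λ^2 - 6λ + 34 = 0.
Eigenvalues λ = 3 ± 5i (complex conjugate pair).
For λ=3+5i: an eigenvector is (1,-3) - i(0,1) = (1, -3 - i).
A real fundamental pair from Re and Im of e^((3+5i)t)v: X_1 = e^(3t)(cos(5t)·(1,-3) + sin(5t)·(0,1)), X_2 = e^(3t)(sin(5t)·(1,-3) - cos(5t)·(0,1)).
General solution: c_1X_1 + c_2X_2.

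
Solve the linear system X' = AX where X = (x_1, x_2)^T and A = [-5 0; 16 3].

Coefficient matrix A = [[-5, 0], [16, 3]].
Characteristic polynomial det(A - λI) = λ^2 + 2λ - 15 = 0.
Eigenvalues λ = -5, 3.
For λ=-5: (A-λI) row 2 is [16, 8], so an eigenvector is (-1, 2).
For λ=3: (A-λI) row 1 is [-8, 0], so an eigenvector is (0, -1).
General solution: K_1e^(-5t)(-1,2) + K_2e^(3t)(0,-1).

x_1(t) = -K_1e^(-5t), x_2(t) = 2K_1e^(-5t) - K_2e^(3t)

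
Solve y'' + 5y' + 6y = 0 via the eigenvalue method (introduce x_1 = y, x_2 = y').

y(t) = K_1e^(-3t) + K_2e^(-2t)

Let x_1 = y, x_2 = y'. Then x_1' = x_2 and x_2' = -6x_1 - 5x_2.
A = [[0,1],[-6,-5]]; det(A-λI) = λ^2 + 5λ + 6.
Eigenvalues λ = -3, -2 with eigenvectors (1,-3), (1,-2).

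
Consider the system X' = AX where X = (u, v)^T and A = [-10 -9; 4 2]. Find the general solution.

u(t) = 3c_1e^(-4t) + 3c_2te^(-4t) - 2c_2e^(-4t), v(t) = -2c_1e^(-4t) - 2c_2te^(-4t) + c_2e^(-4t)

Coefficient matrix A = [[-10, -9], [4, 2]].
Characteristic polynomial det(A - λI) = λ^2 + 8λ + 16 = 0.
Single eigenvalue λ = -4 with algebraic multiplicity 2.
Eigenvector v = (3,-2); generalized eigenvector w with (A-λI)w=v is (-2,1).
General solution: e^(-4t)[c_1·v + c_2·(t·v + w)].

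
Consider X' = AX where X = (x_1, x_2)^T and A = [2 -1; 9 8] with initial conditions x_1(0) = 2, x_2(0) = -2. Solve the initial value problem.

x_1(t) = -4te^(5t) + 2e^(5t), x_2(t) = 12te^(5t) - 2e^(5t)

Coefficient matrix A = [[2, -1], [9, 8]].
Characteristic polynomial det(A - λI) = λ^2 - 10λ + 25 = 0.
Single eigenvalue λ = 5 with algebraic multiplicity 2.
Eigenvector v = (1,-3); generalized eigenvector w with (A-λI)w=v is (-1,2).
General solution: e^(5t)[K_1·v + K_2·(t·v + w)].
Applying x_1(0)=2, x_2(0)=-2 gives K_1=-2, K_2=-4.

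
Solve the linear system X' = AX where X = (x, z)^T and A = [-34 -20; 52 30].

Coefficient matrix A = [[-34, -20], [52, 30]].
Characteristic polynomial det(A - λI) = λ^2 + 4λ + 20 = 0.
Eigenvalues λ = -2 ± 4i (complex conjugate pair).
For λ=-2+4i: an eigenvector is (-2,3) - i(1,-2) = (-2 - i, 3 + 2i).
A real fundamental pair from Re and Im of e^((-2+4i)t)v: X_1 = e^(-2t)(cos(4t)·(-2,3) + sin(4t)·(1,-2)), X_2 = e^(-2t)(sin(4t)·(-2,3) - cos(4t)·(1,-2)).
General solution: c_1X_1 + c_2X_2.

x(t) = c_1e^(-2t)sin(4t) - 2c_1e^(-2t)cos(4t) - 2c_2e^(-2t)sin(4t) - c_2e^(-2t)cos(4t), z(t) = -2c_1e^(-2t)sin(4t) + 3c_1e^(-2t)cos(4t) + 3c_2e^(-2t)sin(4t) + 2c_2e^(-2t)cos(4t)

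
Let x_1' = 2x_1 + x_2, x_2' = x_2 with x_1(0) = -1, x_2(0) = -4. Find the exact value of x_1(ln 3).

A = [[2,1],[0,1]]; eigenvalues λ = 2, 1.
Eigenvectors: (1,0) for λ=2, (-1,1) for λ=1.
From the initial condition, c_1 = -5, c_2 = -4.
x_1(ln 3) = (-5)(3^2)(1) + (-4)(3^1)(-1) = -33.

-33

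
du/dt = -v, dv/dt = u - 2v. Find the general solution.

Coefficient matrix A = [[0, -1], [1, -2]].
Characteristic polynomial det(A - λI) = λ^2 + 2λ + 1 = 0.
Single eigenvalue λ = -1 with algebraic multiplicity 2.
Eigenvector v = (1,1); generalized eigenvector w with (A-λI)w=v is (-1,-2).
General solution: e^(-t)[K_1·v + K_2·(t·v + w)].

u(t) = K_1e^(-t) + K_2te^(-t) - K_2e^(-t), v(t) = K_1e^(-t) + K_2te^(-t) - 2K_2e^(-t)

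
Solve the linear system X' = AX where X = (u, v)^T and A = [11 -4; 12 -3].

Coefficient matrix A = [[11, -4], [12, -3]].
Characteristic polynomial det(A - λI) = λ^2 - 8λ + 15 = 0.
Eigenvalues λ = 3, 5.
For λ=3: (A-λI) row 1 is [8, -4], so an eigenvector is (-1, -2).
For λ=5: (A-λI) row 1 is [6, -4], so an eigenvector is (2, 3).
General solution: K_1e^(3t)(-1,-2) + K_2e^(5t)(2,3).

u(t) = -K_1e^(3t) + 2K_2e^(5t), v(t) = -2K_1e^(3t) + 3K_2e^(5t)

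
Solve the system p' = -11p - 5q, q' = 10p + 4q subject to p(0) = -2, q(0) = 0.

Coefficient matrix A = [[-11, -5], [10, 4]].
Characteristic polynomial det(A - λI) = λ^2 + 7λ + 6 = 0.
Eigenvalues λ = -1, -6.
For λ=-1: (A-λI) row 1 is [-10, -5], so an eigenvector is (1, -2).
For λ=-6: (A-λI) row 1 is [-5, -5], so an eigenvector is (-1, 1).
General solution: C_1e^(-t)(1,-2) + C_2e^(-6t)(-1,1).
Applying p(0)=-2, q(0)=0 gives C_1=2, C_2=4.

p(t) = 2e^(-t) - 4e^(-6t), q(t) = -4e^(-t) + 4e^(-6t)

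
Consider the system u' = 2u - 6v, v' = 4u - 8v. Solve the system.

u(t) = c_1e^(-4t) + 3c_2e^(-2t), v(t) = c_1e^(-4t) + 2c_2e^(-2t)

Coefficient matrix A = [[2, -6], [4, -8]].
Characteristic polynomial det(A - λI) = λ^2 + 6λ + 8 = 0.
Eigenvalues λ = -4, -2.
For λ=-4: (A-λI) row 1 is [6, -6], so an eigenvector is (1, 1).
For λ=-2: (A-λI) row 1 is [4, -6], so an eigenvector is (3, 2).
General solution: c_1e^(-4t)(1,1) + c_2e^(-2t)(3,2).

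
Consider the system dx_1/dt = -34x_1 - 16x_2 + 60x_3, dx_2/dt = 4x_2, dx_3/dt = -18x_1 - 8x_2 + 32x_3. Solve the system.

Coefficient matrix A = [[-34, -16, 60], [0, 4, 0], [-18, -8, 32]].
det(A - λI) = 0 gives eigenvalues λ = 4, 2, -4.
For λ=4: eigenvector (-2,1,-1).
For λ=2: eigenvector (-5,0,-3).
For λ=-4: eigenvector (2,0,1).
General solution: c_1e^(4t)(-2,1,-1) + c_2e^(2t)(-5,0,-3) + c_3e^(-4t)(2,0,1).

x_1(t) = -2c_1e^(4t) - 5c_2e^(2t) + 2c_3e^(-4t), x_2(t) = c_1e^(4t), x_3(t) = -c_1e^(4t) - 3c_2e^(2t) + c_3e^(-4t)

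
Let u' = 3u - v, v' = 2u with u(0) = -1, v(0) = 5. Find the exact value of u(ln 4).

A = [[3,-1],[2,0]]; eigenvalues λ = 2, 1.
Eigenvectors: (1,1) for λ=2, (-1,-2) for λ=1.
From the initial condition, c_1 = -7, c_2 = -6.
u(ln 4) = (-7)(4^2)(1) + (-6)(4^1)(-1) = -88.

-88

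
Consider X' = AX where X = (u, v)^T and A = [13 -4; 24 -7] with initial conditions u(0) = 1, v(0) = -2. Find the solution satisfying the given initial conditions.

Coefficient matrix A = [[13, -4], [24, -7]].
Characteristic polynomial det(A - λI) = λ^2 - 6λ + 5 = 0.
Eigenvalues λ = 1, 5.
For λ=1: (A-λI) row 1 is [12, -4], so an eigenvector is (1, 3).
For λ=5: (A-λI) row 1 is [8, -4], so an eigenvector is (1, 2).
General solution: K_1e^(t)(1,3) + K_2e^(5t)(1,2).
Applying u(0)=1, v(0)=-2 gives K_1=-4, K_2=5.

u(t) = 5e^(5t) - 4e^(t), v(t) = 10e^(5t) - 12e^(t)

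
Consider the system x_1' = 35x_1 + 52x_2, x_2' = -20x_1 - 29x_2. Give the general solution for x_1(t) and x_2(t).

Coefficient matrix A = [[35, 52], [-20, -29]].
Characteristic polynomial det(A - λI) = λ^2 - 6λ + 25 = 0.
Eigenvalues λ = 3 ± 4i (complex conjugate pair).
For λ=3+4i: an eigenvector is (-3,2) - i(2,-1) = (-3 - 2i, 2 + i).
A real fundamental pair from Re and Im of e^((3+4i)t)v: X_1 = e^(3t)(cos(4t)·(-3,2) + sin(4t)·(2,-1)), X_2 = e^(3t)(sin(4t)·(-3,2) - cos(4t)·(2,-1)).
General solution: c_1X_1 + c_2X_2.

x_1(t) = 2c_1e^(3t)sin(4t) - 3c_1e^(3t)cos(4t) - 3c_2e^(3t)sin(4t) - 2c_2e^(3t)cos(4t), x_2(t) = -c_1e^(3t)sin(4t) + 2c_1e^(3t)cos(4t) + 2c_2e^(3t)sin(4t) + c_2e^(3t)cos(4t)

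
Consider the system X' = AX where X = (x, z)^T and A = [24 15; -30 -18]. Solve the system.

x(t) = c_1e^(3t)sin(3t) - 2c_1e^(3t)cos(3t) - 2c_2e^(3t)sin(3t) - c_2e^(3t)cos(3t), z(t) = -c_1e^(3t)sin(3t) + 3c_1e^(3t)cos(3t) + 3c_2e^(3t)sin(3t) + c_2e^(3t)cos(3t)

Coefficient matrix A = [[24, 15], [-30, -18]].
Characteristic polynomial det(A - λI) = λ^2 - 6λ + 18 = 0.
Eigenvalues λ = 3 ± 3i (complex conjugate pair).
For λ=3+3i: an eigenvector is (-2,3) - i(1,-1) = (-2 - i, 3 + i).
A real fundamental pair from Re and Im of e^((3+3i)t)v: X_1 = e^(3t)(cos(3t)·(-2,3) + sin(3t)·(1,-1)), X_2 = e^(3t)(sin(3t)·(-2,3) - cos(3t)·(1,-1)).
General solution: c_1X_1 + c_2X_2.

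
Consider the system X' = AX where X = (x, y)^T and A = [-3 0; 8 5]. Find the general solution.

x(t) = c_2e^(-3t), y(t) = c_1e^(5t) - c_2e^(-3t)

Coefficient matrix A = [[-3, 0], [8, 5]].
Characteristic polynomial det(A - λI) = λ^2 - 2λ - 15 = 0.
Eigenvalues λ = 5, -3.
For λ=5: (A-λI) row 1 is [-8, 0], so an eigenvector is (0, 1).
For λ=-3: (A-λI) row 2 is [8, 8], so an eigenvector is (1, -1).
General solution: c_1e^(5t)(0,1) + c_2e^(-3t)(1,-1).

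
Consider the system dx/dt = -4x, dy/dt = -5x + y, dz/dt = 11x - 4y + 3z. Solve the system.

x(t) = C_2e^(-4t), y(t) = C_1e^(t) + C_2e^(-4t), z(t) = 2C_1e^(t) - C_2e^(-4t) + C_3e^(3t)

Coefficient matrix A = [[-4, 0, 0], [-5, 1, 0], [11, -4, 3]].
det(A - λI) = 0 gives eigenvalues λ = 1, -4, 3.
For λ=1: eigenvector (0,1,2).
For λ=-4: eigenvector (1,1,-1).
For λ=3: eigenvector (0,0,1).
General solution: C_1e^(t)(0,1,2) + C_2e^(-4t)(1,1,-1) + C_3e^(3t)(0,0,1).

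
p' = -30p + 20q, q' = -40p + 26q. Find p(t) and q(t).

p(t) = -C_1e^(-2t)sin(4t) - 2C_1e^(-2t)cos(4t) - 2C_2e^(-2t)sin(4t) + C_2e^(-2t)cos(4t), q(t) = -C_1e^(-2t)sin(4t) - 3C_1e^(-2t)cos(4t) - 3C_2e^(-2t)sin(4t) + C_2e^(-2t)cos(4t)

Coefficient matrix A = [[-30, 20], [-40, 26]].
Characteristic polynomial det(A - λI) = λ^2 + 4λ + 20 = 0.
Eigenvalues λ = -2 ± 4i (complex conjugate pair).
For λ=-2+4i: an eigenvector is (-2,-3) - i(-1,-1) = (-2 + i, -3 + i).
A real fundamental pair from Re and Im of e^((-2+4i)t)v: X_1 = e^(-2t)(cos(4t)·(-2,-3) + sin(4t)·(-1,-1)), X_2 = e^(-2t)(sin(4t)·(-2,-3) - cos(4t)·(-1,-1)).
General solution: C_1X_1 + C_2X_2.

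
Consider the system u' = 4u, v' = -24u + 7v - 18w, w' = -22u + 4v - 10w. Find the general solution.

u(t) = c_1e^(4t), v(t) = 2c_1e^(4t) + 2c_2e^(-2t) + 9c_3e^(-t), w(t) = -c_1e^(4t) + c_2e^(-2t) + 4c_3e^(-t)

Coefficient matrix A = [[4, 0, 0], [-24, 7, -18], [-22, 4, -10]].
det(A - λI) = 0 gives eigenvalues λ = 4, -2, -1.
For λ=4: eigenvector (1,2,-1).
For λ=-2: eigenvector (0,2,1).
For λ=-1: eigenvector (0,9,4).
General solution: c_1e^(4t)(1,2,-1) + c_2e^(-2t)(0,2,1) + c_3e^(-t)(0,9,4).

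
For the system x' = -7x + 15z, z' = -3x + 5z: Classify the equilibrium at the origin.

A = [[-7,15],[-3,5]]; det(A-λI) = λ^2 + 2λ + 10.
λ = -1 ± 3i: negative real part.

stable spiral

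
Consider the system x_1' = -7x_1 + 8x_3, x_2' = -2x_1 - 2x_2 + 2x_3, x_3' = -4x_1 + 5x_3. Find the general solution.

Coefficient matrix A = [[-7, 0, 8], [-2, -2, 2], [-4, 0, 5]].
det(A - λI) = 0 gives eigenvalues λ = 1, -2, -3.
For λ=1: eigenvector (-1,0,-1).
For λ=-2: eigenvector (0,1,0).
For λ=-3: eigenvector (2,2,1).
General solution: K_1e^(t)(-1,0,-1) + K_2e^(-2t)(0,1,0) + K_3e^(-3t)(2,2,1).

x_1(t) = -K_1e^(t) + 2K_3e^(-3t), x_2(t) = K_2e^(-2t) + 2K_3e^(-3t), x_3(t) = -K_1e^(t) + K_3e^(-3t)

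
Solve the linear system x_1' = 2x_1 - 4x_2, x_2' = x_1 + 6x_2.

Coefficient matrix A = [[2, -4], [1, 6]].
Characteristic polynomial det(A - λI) = λ^2 - 8λ + 16 = 0.
Single eigenvalue λ = 4 with algebraic multiplicity 2.
Eigenvector v = (2,-1); generalized eigenvector w with (A-λI)w=v is (3,-2).
General solution: e^(4t)[c_1·v + c_2·(t·v + w)].

x_1(t) = 2c_1e^(4t) + 2c_2te^(4t) + 3c_2e^(4t), x_2(t) = -c_1e^(4t) - c_2te^(4t) - 2c_2e^(4t)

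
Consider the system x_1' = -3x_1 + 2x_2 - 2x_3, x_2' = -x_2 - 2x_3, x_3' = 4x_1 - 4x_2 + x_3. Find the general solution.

x_1(t) = C_2e^(t) + C_3e^(-t), x_2(t) = C_1e^(-3t) + C_2e^(t) + C_3e^(-t), x_3(t) = C_1e^(-3t) - C_2e^(t)

Coefficient matrix A = [[-3, 2, -2], [0, -1, -2], [4, -4, 1]].
det(A - λI) = 0 gives eigenvalues λ = -3, 1, -1.
For λ=-3: eigenvector (0,1,1).
For λ=1: eigenvector (1,1,-1).
For λ=-1: eigenvector (1,1,0).
General solution: C_1e^(-3t)(0,1,1) + C_2e^(t)(1,1,-1) + C_3e^(-t)(1,1,0).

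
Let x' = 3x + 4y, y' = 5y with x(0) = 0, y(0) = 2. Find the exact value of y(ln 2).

64

A = [[3,4],[0,5]]; eigenvalues λ = 5, 3.
Eigenvectors: (-2,-1) for λ=5, (1,0) for λ=3.
From the initial condition, c_1 = -2, c_2 = -4.
y(ln 2) = (-2)(2^5)(-1) + (-4)(2^3)(0) = 64.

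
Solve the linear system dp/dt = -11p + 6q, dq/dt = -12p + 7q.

p(t) = -c_1e^(t) + c_2e^(-5t), q(t) = -2c_1e^(t) + c_2e^(-5t)

Coefficient matrix A = [[-11, 6], [-12, 7]].
Characteristic polynomial det(A - λI) = λ^2 + 4λ - 5 = 0.
Eigenvalues λ = 1, -5.
For λ=1: (A-λI) row 1 is [-12, 6], so an eigenvector is (-1, -2).
For λ=-5: (A-λI) row 1 is [-6, 6], so an eigenvector is (1, 1).
General solution: c_1e^(t)(-1,-2) + c_2e^(-5t)(1,1).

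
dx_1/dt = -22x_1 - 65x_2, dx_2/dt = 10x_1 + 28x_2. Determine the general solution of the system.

Coefficient matrix A = [[-22, -65], [10, 28]].
Characteristic polynomial det(A - λI) = λ^2 - 6λ + 34 = 0.
Eigenvalues λ = 3 ± 5i (complex conjugate pair).
For λ=3+5i: an eigenvector is (-3,1) - i(2,-1) = (-3 - 2i, 1 + i).
A real fundamental pair from Re and Im of e^((3+5i)t)v: X_1 = e^(3t)(cos(5t)·(-3,1) + sin(5t)·(2,-1)), X_2 = e^(3t)(sin(5t)·(-3,1) - cos(5t)·(2,-1)).
General solution: c_1X_1 + c_2X_2.

x_1(t) = 2c_1e^(3t)sin(5t) - 3c_1e^(3t)cos(5t) - 3c_2e^(3t)sin(5t) - 2c_2e^(3t)cos(5t), x_2(t) = -c_1e^(3t)sin(5t) + c_1e^(3t)cos(5t) + c_2e^(3t)sin(5t) + c_2e^(3t)cos(5t)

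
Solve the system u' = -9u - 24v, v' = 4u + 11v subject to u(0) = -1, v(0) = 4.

Coefficient matrix A = [[-9, -24], [4, 11]].
Characteristic polynomial det(A - λI) = λ^2 - 2λ - 3 = 0.
Eigenvalues λ = -1, 3.
For λ=-1: (A-λI) row 1 is [-8, -24], so an eigenvector is (3, -1).
For λ=3: (A-λI) row 1 is [-12, -24], so an eigenvector is (-2, 1).
General solution: C_1e^(-t)(3,-1) + C_2e^(3t)(-2,1).
Applying u(0)=-1, v(0)=4 gives C_1=7, C_2=11.

u(t) = -22e^(3t) + 21e^(-t), v(t) = 11e^(3t) - 7e^(-t)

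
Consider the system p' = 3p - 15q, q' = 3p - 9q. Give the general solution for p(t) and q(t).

p(t) = -2K_1e^(-3t)sin(3t) - K_1e^(-3t)cos(3t) - K_2e^(-3t)sin(3t) + 2K_2e^(-3t)cos(3t), q(t) = -K_1e^(-3t)sin(3t) + K_2e^(-3t)cos(3t)

Coefficient matrix A = [[3, -15], [3, -9]].
Characteristic polynomial det(A - λI) = λ^2 + 6λ + 18 = 0.
Eigenvalues λ = -3 ± 3i (complex conjugate pair).
For λ=-3+3i: an eigenvector is (-1,0) - i(-2,-1) = (-1 + 2i, 0 + i).
A real fundamental pair from Re and Im of e^((-3+3i)t)v: X_1 = e^(-3t)(cos(3t)·(-1,0) + sin(3t)·(-2,-1)), X_2 = e^(-3t)(sin(3t)·(-1,0) - cos(3t)·(-2,-1)).
General solution: K_1X_1 + K_2X_2.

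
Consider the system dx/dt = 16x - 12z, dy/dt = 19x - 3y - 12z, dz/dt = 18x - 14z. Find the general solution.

Coefficient matrix A = [[16, 0, -12], [19, -3, -12], [18, 0, -14]].
det(A - λI) = 0 gives eigenvalues λ = 4, -3, -2.
For λ=4: eigenvector (1,1,1).
For λ=-3: eigenvector (0,1,0).
For λ=-2: eigenvector (2,2,3).
General solution: K_1e^(4t)(1,1,1) + K_2e^(-3t)(0,1,0) + K_3e^(-2t)(2,2,3).

x(t) = K_1e^(4t) + 2K_3e^(-2t), y(t) = K_1e^(4t) + K_2e^(-3t) + 2K_3e^(-2t), z(t) = K_1e^(4t) + 3K_3e^(-2t)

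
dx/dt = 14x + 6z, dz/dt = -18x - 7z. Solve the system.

Coefficient matrix A = [[14, 6], [-18, -7]].
Characteristic polynomial det(A - λI) = λ^2 - 7λ + 10 = 0.
Eigenvalues λ = 2, 5.
For λ=2: (A-λI) row 1 is [12, 6], so an eigenvector is (-1, 2).
For λ=5: (A-λI) row 1 is [9, 6], so an eigenvector is (-2, 3).
General solution: K_1e^(2t)(-1,2) + K_2e^(5t)(-2,3).

x(t) = -K_1e^(2t) - 2K_2e^(5t), z(t) = 2K_1e^(2t) + 3K_2e^(5t)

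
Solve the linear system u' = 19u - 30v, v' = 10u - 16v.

u(t) = 3C_1e^(-t) - 2C_2e^(4t), v(t) = 2C_1e^(-t) - C_2e^(4t)

Coefficient matrix A = [[19, -30], [10, -16]].
Characteristic polynomial det(A - λI) = λ^2 - 3λ - 4 = 0.
Eigenvalues λ = -1, 4.
For λ=-1: (A-λI) row 1 is [20, -30], so an eigenvector is (3, 2).
For λ=4: (A-λI) row 1 is [15, -30], so an eigenvector is (-2, -1).
General solution: C_1e^(-t)(3,2) + C_2e^(4t)(-2,-1).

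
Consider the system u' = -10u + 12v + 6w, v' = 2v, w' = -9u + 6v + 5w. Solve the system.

Coefficient matrix A = [[-10, 12, 6], [0, 2, 0], [-9, 6, 5]].
det(A - λI) = 0 gives eigenvalues λ = -4, 2, -1.
For λ=-4: eigenvector (1,0,1).
For λ=2: eigenvector (0,1,-2).
For λ=-1: eigenvector (2,0,3).
General solution: K_1e^(-4t)(1,0,1) + K_2e^(2t)(0,1,-2) + K_3e^(-t)(2,0,3).

u(t) = K_1e^(-4t) + 2K_3e^(-t), v(t) = K_2e^(2t), w(t) = K_1e^(-4t) - 2K_2e^(2t) + 3K_3e^(-t)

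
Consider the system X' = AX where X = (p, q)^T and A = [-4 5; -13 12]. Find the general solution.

p(t) = 2C_1e^(4t)sin(t) + C_1e^(4t)cos(t) + C_2e^(4t)sin(t) - 2C_2e^(4t)cos(t), q(t) = 3C_1e^(4t)sin(t) + 2C_1e^(4t)cos(t) + 2C_2e^(4t)sin(t) - 3C_2e^(4t)cos(t)

Coefficient matrix A = [[-4, 5], [-13, 12]].
Characteristic polynomial det(A - λI) = λ^2 - 8λ + 17 = 0.
Eigenvalues λ = 4 ± i (complex conjugate pair).
For λ=4+i: an eigenvector is (1,2) - i(2,3) = (1 - 2i, 2 - 3i).
A real fundamental pair from Re and Im of e^((4+i)t)v: X_1 = e^(4t)(cos(t)·(1,2) + sin(t)·(2,3)), X_2 = e^(4t)(sin(t)·(1,2) - cos(t)·(2,3)).
General solution: C_1X_1 + C_2X_2.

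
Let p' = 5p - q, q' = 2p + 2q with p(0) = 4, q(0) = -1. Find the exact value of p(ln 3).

594

A = [[5,-1],[2,2]]; eigenvalues λ = 3, 4.
Eigenvectors: (-1,-2) for λ=3, (1,1) for λ=4.
From the initial condition, c_1 = 5, c_2 = 9.
p(ln 3) = (5)(3^3)(-1) + (9)(3^4)(1) = 594.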